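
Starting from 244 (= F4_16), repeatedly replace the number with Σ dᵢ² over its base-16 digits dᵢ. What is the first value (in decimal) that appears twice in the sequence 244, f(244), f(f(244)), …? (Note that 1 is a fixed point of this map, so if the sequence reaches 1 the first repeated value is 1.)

244 = (15,4)_16 → 15² + 4² = 225 + 16 = 241
241 = (15,1)_16 → 15² + 1² = 225 + 1 = 226
226 = (14,2)_16 → 14² + 2² = 196 + 4 = 200
200 = (12,8)_16 → 12² + 8² = 144 + 64 = 208
208 = (13,0)_16 → 13² + 0² = 169 + 0 = 169
169 = (10,9)_16 → 10² + 9² = 100 + 81 = 181
181 = (11,5)_16 → 11² + 5² = 121 + 25 = 146
146 = (9,2)_16 → 9² + 2² = 81 + 4 = 85
85 = (5,5)_16 → 5² + 5² = 25 + 25 = 50
50 = (3,2)_16 → 3² + 2² = 9 + 4 = 13
13 = (13)_16 → 13² = 169  — 169 already appeared earlier.

169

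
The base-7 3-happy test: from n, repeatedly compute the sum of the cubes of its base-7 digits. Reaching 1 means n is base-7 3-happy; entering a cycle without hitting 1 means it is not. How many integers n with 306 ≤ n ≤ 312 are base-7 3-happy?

306: 306 → 342 → 648 → 282 → 258 → 342  (repeats 342)
307: 307 → 433 → 343 → 1  (reaches 1)
308: 308 → 224 → 128 → 80 → 92 → 218 → 92  (repeats 92)
309: 309 → 225 → 129 → 99 → 9 → 9  (repeats 9)
310: 310 → 232 → 190 → 244 → 496 → 244  (repeats 244)
311: 311 → 251 → 341 → 557 → 137 → 197 → 65 → 17 → 35 → 125 → 251  (repeats 251)
312: 312 → 288 → 342 → 648 → 282 → 258 → 342  (repeats 342)
base-7 3-happy: 307

1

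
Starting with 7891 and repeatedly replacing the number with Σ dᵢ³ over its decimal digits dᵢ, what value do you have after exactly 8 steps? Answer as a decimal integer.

730

7891 → 7³ + 8³ + 9³ + 1³ = 343 + 512 + 729 + 1 = 1585
1585 → 1³ + 5³ + 8³ + 5³ = 1 + 125 + 512 + 125 = 763
763 → 7³ + 6³ + 3³ = 343 + 216 + 27 = 586
586 → 5³ + 8³ + 6³ = 125 + 512 + 216 = 853
853 → 8³ + 5³ + 3³ = 512 + 125 + 27 = 664
664 → 6³ + 6³ + 4³ = 216 + 216 + 64 = 496
496 → 4³ + 9³ + 6³ = 64 + 729 + 216 = 1009
1009 → 1³ + 0³ + 0³ + 9³ = 1 + 0 + 0 + 729 = 730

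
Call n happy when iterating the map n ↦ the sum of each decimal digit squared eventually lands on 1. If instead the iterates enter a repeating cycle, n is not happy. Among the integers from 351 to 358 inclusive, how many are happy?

351: 351 → 35 → 34 → 25 → 29 → 85 → 89 → 145 → 42 → 20 → 4 → 16 → 37 → 58 → 89  (repeats 89)
352: 352 → 38 → 73 → 58 → 89 → 145 → 42 → 20 → 4 → 16 → 37 → 58  (repeats 58)
353: 353 → 43 → 25 → 29 → 85 → 89 → 145 → 42 → 20 → 4 → 16 → 37 → 58 → 89  (repeats 89)
354: 354 → 50 → 25 → 29 → 85 → 89 → 145 → 42 → 20 → 4 → 16 → 37 → 58 → 89  (repeats 89)
355: 355 → 59 → 106 → 37 → 58 → 89 → 145 → 42 → 20 → 4 → 16 → 37  (repeats 37)
356: 356 → 70 → 49 → 97 → 130 → 10 → 1  (reaches 1)
357: 357 → 83 → 73 → 58 → 89 → 145 → 42 → 20 → 4 → 16 → 37 → 58  (repeats 58)
358: 358 → 98 → 145 → 42 → 20 → 4 → 16 → 37 → 58 → 89 → 145  (repeats 145)
happy: 356

1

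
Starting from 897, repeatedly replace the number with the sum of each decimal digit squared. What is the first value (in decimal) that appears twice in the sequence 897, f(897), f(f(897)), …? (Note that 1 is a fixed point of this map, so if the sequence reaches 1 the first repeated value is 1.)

145

897 → 8² + 9² + 7² = 64 + 81 + 49 = 194
194 → 1² + 9² + 4² = 1 + 81 + 16 = 98
98 → 9² + 8² = 81 + 64 = 145
145 → 1² + 4² + 5² = 1 + 16 + 25 = 42
42 → 4² + 2² = 16 + 4 = 20
20 → 2² + 0² = 4 + 0 = 4
4 → 4² = 16
16 → 1² + 6² = 1 + 36 = 37
37 → 3² + 7² = 9 + 49 = 58
58 → 5² + 8² = 25 + 64 = 89
89 → 8² + 9² = 64 + 81 = 145  — 145 already appeared earlier.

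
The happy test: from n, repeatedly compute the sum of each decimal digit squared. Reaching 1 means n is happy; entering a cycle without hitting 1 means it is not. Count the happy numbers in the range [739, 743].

1

739: 739 → 139 → 91 → 82 → 68 → 100 → 1  — happy
740: 740 → 65 → 61 → 37 → 58 → 89 → 145 → 42 → 20 → 4 → 16 → 37  — not happy
741: 741 → 66 → 72 → 53 → 34 → 25 → 29 → 85 → 89 → 145 → 42 → 20 → 4 → 16 → 37 → 58 → 89  — not happy
742: 742 → 69 → 117 → 51 → 26 → 40 → 16 → 37 → 58 → 89 → 145 → 42 → 20 → 4 → 16  — not happy
743: 743 → 74 → 65 → 61 → 37 → 58 → 89 → 145 → 42 → 20 → 4 → 16 → 37  — not happy
happy: 739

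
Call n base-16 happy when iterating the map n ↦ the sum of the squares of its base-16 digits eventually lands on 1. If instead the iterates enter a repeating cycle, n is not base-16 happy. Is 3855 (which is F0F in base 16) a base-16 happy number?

base-16 happy

3855 = (15,0,15)_16 → 450
450 = (1,12,2)_16 → 149
149 = (9,5)_16 → 106
106 = (6,10)_16 → 136
136 = (8,8)_16 → 128
128 = (8,0)_16 → 64
64 = (4,0)_16 → 16
16 = (1,0)_16 → 1  — reached 1.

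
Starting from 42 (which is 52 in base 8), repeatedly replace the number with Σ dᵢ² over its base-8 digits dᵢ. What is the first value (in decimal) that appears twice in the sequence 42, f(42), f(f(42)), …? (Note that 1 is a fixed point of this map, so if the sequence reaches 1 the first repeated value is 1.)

42 = (5,2)_8 → 5² + 2² = 25 + 4 = 29
29 = (3,5)_8 → 3² + 5² = 9 + 25 = 34
34 = (4,2)_8 → 4² + 2² = 16 + 4 = 20
20 = (2,4)_8 → 2² + 4² = 4 + 16 = 20  — 20 already appeared earlier.

20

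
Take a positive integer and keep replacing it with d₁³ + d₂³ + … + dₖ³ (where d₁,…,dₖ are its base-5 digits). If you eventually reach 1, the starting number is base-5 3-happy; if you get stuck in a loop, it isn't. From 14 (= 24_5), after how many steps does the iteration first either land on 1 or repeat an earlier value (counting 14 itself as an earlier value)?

14 = (2,4)_5 → 2³ + 4³ = 8 + 64 = 72
72 = (2,4,2)_5 → 2³ + 4³ + 2³ = 8 + 64 + 8 = 80
80 = (3,1,0)_5 → 3³ + 1³ + 0³ = 27 + 1 + 0 = 28
28 = (1,0,3)_5 → 1³ + 0³ + 3³ = 1 + 0 + 27 = 28  — 28 repeats.
That took 4 steps.

4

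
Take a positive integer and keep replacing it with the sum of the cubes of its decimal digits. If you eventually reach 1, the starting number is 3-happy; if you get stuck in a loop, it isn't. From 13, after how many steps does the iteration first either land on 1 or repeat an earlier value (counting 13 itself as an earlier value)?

6

13 → 1³ + 3³ = 28
28 → 2³ + 8³ = 520
520 → 5³ + 2³ + 0³ = 133
133 → 1³ + 3³ + 3³ = 55
55 → 5³ + 5³ = 250
250 → 2³ + 5³ + 0³ = 133  — 133 repeats.
That took 6 steps.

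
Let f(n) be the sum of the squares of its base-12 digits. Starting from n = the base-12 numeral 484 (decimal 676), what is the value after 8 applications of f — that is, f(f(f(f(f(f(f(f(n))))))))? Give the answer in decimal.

676 = (4,8,4)_12 → 96
96 = (8,0)_12 → 64
64 = (5,4)_12 → 41
41 = (3,5)_12 → 34
34 = (2,10)_12 → 104
104 = (8,8)_12 → 128
128 = (10,8)_12 → 164
164 = (1,1,8)_12 → 66

66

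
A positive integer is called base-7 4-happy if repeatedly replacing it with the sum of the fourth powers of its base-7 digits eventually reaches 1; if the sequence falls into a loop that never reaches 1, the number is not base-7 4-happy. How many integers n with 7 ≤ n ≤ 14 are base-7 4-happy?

7: 7 → 1  — base-7 4-happy
8: 8 → 2 → 16 → 32 → 512 → 164 → 178 → 418 → 708 → 98 → 16  — not base-7 4-happy
9: 9 → 17 → 97 → 2593 → 1459 → 963 → 1153 → 803 → 673 → 1923 → 1507 → 913 → 609 → 707 → 97  — not base-7 4-happy
10: 10 → 82 → 882 → 272 → 2002 → 2546 → 1938 → 2258 → 1808 → 1938  — not base-7 4-happy
11: 11 → 257 → 1251 → 1043 → 97 → 2593 → 1459 → 963 → 1153 → 803 → 673 → 1923 → 1507 → 913 → 609 → 707 → 97  — not base-7 4-happy
12: 12 → 626 → 1332 → 1394 → 338 → 2608 → 514 → 244 → 2848 → 1314 → 1956 → 2258 → 1808 → 1938 → 2258  — not base-7 4-happy
13: 13 → 1297 → 803 → 673 → 1923 → 1507 → 913 → 609 → 707 → 97 → 2593 → 1459 → 963 → 1153 → 803  — not base-7 4-happy
14: 14 → 16 → 32 → 512 → 164 → 178 → 418 → 708 → 98 → 16  — not base-7 4-happy
base-7 4-happy: 7

1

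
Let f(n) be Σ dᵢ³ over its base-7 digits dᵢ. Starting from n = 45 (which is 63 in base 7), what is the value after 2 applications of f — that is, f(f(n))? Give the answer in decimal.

45 = (6,3)_7 → 6³ + 3³ = 243
243 = (4,6,5)_7 → 4³ + 6³ + 5³ = 405

405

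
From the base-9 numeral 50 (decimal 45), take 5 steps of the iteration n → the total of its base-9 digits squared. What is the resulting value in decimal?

45 = (5,0)_9 → 5² + 0² = 25 + 0 = 25
25 = (2,7)_9 → 2² + 7² = 4 + 49 = 53
53 = (5,8)_9 → 5² + 8² = 25 + 64 = 89
89 = (1,0,8)_9 → 1² + 0² + 8² = 1 + 0 + 64 = 65
65 = (7,2)_9 → 7² + 2² = 49 + 4 = 53

53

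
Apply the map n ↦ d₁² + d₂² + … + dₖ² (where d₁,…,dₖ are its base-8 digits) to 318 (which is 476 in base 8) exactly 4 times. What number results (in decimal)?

34

318 = (4,7,6)_8 → 4² + 7² + 6² = 101
101 = (1,4,5)_8 → 1² + 4² + 5² = 42
42 = (5,2)_8 → 5² + 2² = 29
29 = (3,5)_8 → 3² + 5² = 34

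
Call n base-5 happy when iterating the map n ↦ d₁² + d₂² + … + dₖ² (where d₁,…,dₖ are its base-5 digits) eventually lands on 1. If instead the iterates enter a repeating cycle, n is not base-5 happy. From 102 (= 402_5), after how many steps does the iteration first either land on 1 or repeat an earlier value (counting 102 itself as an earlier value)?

102 = (4,0,2)_5 → 20
20 = (4,0)_5 → 16
16 = (3,1)_5 → 10
10 = (2,0)_5 → 4
4 = (4)_5 → 16  — 16 repeats.
That took 5 steps.

5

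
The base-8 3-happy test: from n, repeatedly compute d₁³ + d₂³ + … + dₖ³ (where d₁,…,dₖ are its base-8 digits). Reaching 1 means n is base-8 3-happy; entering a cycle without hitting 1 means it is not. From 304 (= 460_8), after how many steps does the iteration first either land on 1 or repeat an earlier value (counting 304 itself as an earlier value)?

304 = (4,6,0)_8 → 4³ + 6³ + 0³ = 280
280 = (4,3,0)_8 → 4³ + 3³ + 0³ = 91
91 = (1,3,3)_8 → 1³ + 3³ + 3³ = 55
55 = (6,7)_8 → 6³ + 7³ = 559
559 = (1,0,5,7)_8 → 1³ + 0³ + 5³ + 7³ = 469
469 = (7,2,5)_8 → 7³ + 2³ + 5³ = 476
476 = (7,3,4)_8 → 7³ + 3³ + 4³ = 434
434 = (6,6,2)_8 → 6³ + 6³ + 2³ = 440
440 = (6,7,0)_8 → 6³ + 7³ + 0³ = 559  — 559 repeats.
That took 9 steps.

9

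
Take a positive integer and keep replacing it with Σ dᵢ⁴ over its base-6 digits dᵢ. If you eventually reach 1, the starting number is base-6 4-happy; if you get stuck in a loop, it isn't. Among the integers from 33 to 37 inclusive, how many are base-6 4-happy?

1

33: 33 → 706 → 419 → 1332 → 2 → 16 → 272 → 99 → 353 → 963 → 609 → 978 → 338 → 114 → 82 → 273 → 164 → 353  — not base-6 4-happy
34: 34 → 881 → 897 → 962 → 544 → 353 → 963 → 609 → 978 → 338 → 114 → 82 → 273 → 164 → 353  — not base-6 4-happy
35: 35 → 1250 → 1153 → 642 → 1266 → 1251 → 1218 → 1331 → 1251  — not base-6 4-happy
36: 36 → 1  — base-6 4-happy
37: 37 → 2 → 16 → 272 → 99 → 353 → 963 → 609 → 978 → 338 → 114 → 82 → 273 → 164 → 353  — not base-6 4-happy
base-6 4-happy: 36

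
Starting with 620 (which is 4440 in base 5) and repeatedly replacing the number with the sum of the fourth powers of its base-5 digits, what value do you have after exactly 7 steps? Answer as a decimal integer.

354

620 = (4,4,4,0)_5 → 768
768 = (1,1,0,3,3)_5 → 164
164 = (1,1,2,4)_5 → 274
274 = (2,0,4,4)_5 → 528
528 = (4,1,0,3)_5 → 338
338 = (2,3,2,3)_5 → 194
194 = (1,2,3,4)_5 → 354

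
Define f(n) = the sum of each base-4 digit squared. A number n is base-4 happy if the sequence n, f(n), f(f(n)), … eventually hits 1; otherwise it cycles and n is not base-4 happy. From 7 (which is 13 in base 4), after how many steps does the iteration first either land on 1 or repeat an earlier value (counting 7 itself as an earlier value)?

4

7 = (1,3)_4 → 1² + 3² = 1 + 9 = 10
10 = (2,2)_4 → 2² + 2² = 4 + 4 = 8
8 = (2,0)_4 → 2² + 0² = 4 + 0 = 4
4 = (1,0)_4 → 1² + 0² = 1 + 0 = 1  — reached 1.
That took 4 steps.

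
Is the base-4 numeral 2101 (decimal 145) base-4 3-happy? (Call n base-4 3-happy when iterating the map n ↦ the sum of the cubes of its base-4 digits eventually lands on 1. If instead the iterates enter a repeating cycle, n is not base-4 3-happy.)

145 = (2,1,0,1)_4 → 2³ + 1³ + 0³ + 1³ = 8 + 1 + 0 + 1 = 10
10 = (2,2)_4 → 2³ + 2³ = 8 + 8 = 16
16 = (1,0,0)_4 → 1³ + 0³ + 0³ = 1 + 0 + 0 = 1  — reached 1.

base-4 3-happy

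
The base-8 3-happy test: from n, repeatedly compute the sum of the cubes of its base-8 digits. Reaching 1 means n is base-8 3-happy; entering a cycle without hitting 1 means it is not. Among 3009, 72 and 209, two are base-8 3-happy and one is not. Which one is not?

3009: 3009 → 469 → 476 → 434 → 440 → 559 → 469  — repeats 469 (not base-8 3-happy)
72: 72 → 2 → 8 → 1  — reaches 1 (base-8 3-happy)
209: 209 → 36 → 128 → 8 → 1  — reaches 1 (base-8 3-happy)

3009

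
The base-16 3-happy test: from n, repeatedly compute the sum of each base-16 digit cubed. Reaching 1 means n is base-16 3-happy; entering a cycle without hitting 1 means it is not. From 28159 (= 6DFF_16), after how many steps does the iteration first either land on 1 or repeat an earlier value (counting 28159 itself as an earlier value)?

28159 = (6,13,15,15)_16 → 6³ + 13³ + 15³ + 15³ = 9163
9163 = (2,3,12,11)_16 → 2³ + 3³ + 12³ + 11³ = 3094
3094 = (12,1,6)_16 → 12³ + 1³ + 6³ = 1945
1945 = (7,9,9)_16 → 7³ + 9³ + 9³ = 1801
1801 = (7,0,9)_16 → 7³ + 0³ + 9³ = 1072
1072 = (4,3,0)_16 → 4³ + 3³ + 0³ = 91
91 = (5,11)_16 → 5³ + 11³ = 1456
1456 = (5,11,0)_16 → 5³ + 11³ + 0³ = 1456  — 1456 repeats.
That took 8 steps.

8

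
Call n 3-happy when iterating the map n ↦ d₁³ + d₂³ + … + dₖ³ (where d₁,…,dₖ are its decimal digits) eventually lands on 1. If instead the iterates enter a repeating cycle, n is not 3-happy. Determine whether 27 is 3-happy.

27 → 351
351 → 153
153 → 153  — 153 already seen; the sequence cycles without reaching 1.

not 3-happy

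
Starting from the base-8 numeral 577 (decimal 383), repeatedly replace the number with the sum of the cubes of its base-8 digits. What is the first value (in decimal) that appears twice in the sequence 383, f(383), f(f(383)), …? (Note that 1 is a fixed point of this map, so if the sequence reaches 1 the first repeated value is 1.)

559

383 = (5,7,7)_8 → 5³ + 7³ + 7³ = 811
811 = (1,4,5,3)_8 → 1³ + 4³ + 5³ + 3³ = 217
217 = (3,3,1)_8 → 3³ + 3³ + 1³ = 55
55 = (6,7)_8 → 6³ + 7³ = 559
559 = (1,0,5,7)_8 → 1³ + 0³ + 5³ + 7³ = 469
469 = (7,2,5)_8 → 7³ + 2³ + 5³ = 476
476 = (7,3,4)_8 → 7³ + 3³ + 4³ = 434
434 = (6,6,2)_8 → 6³ + 6³ + 2³ = 440
440 = (6,7,0)_8 → 6³ + 7³ + 0³ = 559  — 559 already appeared earlier.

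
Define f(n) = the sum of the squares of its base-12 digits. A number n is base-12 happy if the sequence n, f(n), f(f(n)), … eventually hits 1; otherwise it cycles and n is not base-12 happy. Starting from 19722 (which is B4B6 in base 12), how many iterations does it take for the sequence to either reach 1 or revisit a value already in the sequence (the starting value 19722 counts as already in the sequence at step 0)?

5

19722 = (11,4,11,6)_12 → 11² + 4² + 11² + 6² = 294
294 = (2,0,6)_12 → 2² + 0² + 6² = 40
40 = (3,4)_12 → 3² + 4² = 25
25 = (2,1)_12 → 2² + 1² = 5
5 = (5)_12 → 5² = 25  — 25 repeats.
That took 5 steps.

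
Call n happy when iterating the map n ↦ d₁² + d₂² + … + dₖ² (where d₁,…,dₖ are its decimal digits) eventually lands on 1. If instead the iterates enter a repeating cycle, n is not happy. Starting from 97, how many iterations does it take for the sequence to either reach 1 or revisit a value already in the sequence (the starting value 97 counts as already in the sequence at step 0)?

3

97 → 9² + 7² = 130
130 → 1² + 3² + 0² = 10
10 → 1² + 0² = 1  — reached 1.
That took 3 steps.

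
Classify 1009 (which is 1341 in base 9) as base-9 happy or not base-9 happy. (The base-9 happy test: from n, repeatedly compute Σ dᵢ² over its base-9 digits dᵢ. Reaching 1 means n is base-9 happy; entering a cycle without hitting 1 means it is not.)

base-9 happy

1009 = (1,3,4,1)_9 → 1² + 3² + 4² + 1² = 27
27 = (3,0)_9 → 3² + 0² = 9
9 = (1,0)_9 → 1² + 0² = 1  — reached 1.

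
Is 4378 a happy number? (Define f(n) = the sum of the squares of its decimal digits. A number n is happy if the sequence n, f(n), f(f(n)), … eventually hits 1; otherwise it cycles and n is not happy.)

not happy

4378 → 4² + 3² + 7² + 8² = 138
138 → 1² + 3² + 8² = 74
74 → 7² + 4² = 65
65 → 6² + 5² = 61
61 → 6² + 1² = 37
37 → 3² + 7² = 58
58 → 5² + 8² = 89
89 → 8² + 9² = 145
145 → 1² + 4² + 5² = 42
42 → 4² + 2² = 20
20 → 2² + 0² = 4
4 → 4² = 16
16 → 1² + 6² = 37  — 37 already seen; the sequence cycles without reaching 1.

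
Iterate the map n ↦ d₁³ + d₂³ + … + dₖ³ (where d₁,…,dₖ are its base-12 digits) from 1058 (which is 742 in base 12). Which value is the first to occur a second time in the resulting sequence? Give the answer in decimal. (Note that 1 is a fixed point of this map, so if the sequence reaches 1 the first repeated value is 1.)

1058 = (7,4,2)_12 → 7³ + 4³ + 2³ = 343 + 64 + 8 = 415
415 = (2,10,7)_12 → 2³ + 10³ + 7³ = 8 + 1000 + 343 = 1351
1351 = (9,4,7)_12 → 9³ + 4³ + 7³ = 729 + 64 + 343 = 1136
1136 = (7,10,8)_12 → 7³ + 10³ + 8³ = 343 + 1000 + 512 = 1855
1855 = (1,0,10,7)_12 → 1³ + 0³ + 10³ + 7³ = 1 + 0 + 1000 + 343 = 1344
1344 = (9,4,0)_12 → 9³ + 4³ + 0³ = 729 + 64 + 0 = 793
793 = (5,6,1)_12 → 5³ + 6³ + 1³ = 125 + 216 + 1 = 342
342 = (2,4,6)_12 → 2³ + 4³ + 6³ = 8 + 64 + 216 = 288
288 = (2,0,0)_12 → 2³ + 0³ + 0³ = 8 + 0 + 0 = 8
8 = (8)_12 → 8³ = 512
512 = (3,6,8)_12 → 3³ + 6³ + 8³ = 27 + 216 + 512 = 755
755 = (5,2,11)_12 → 5³ + 2³ + 11³ = 125 + 8 + 1331 = 1464
1464 = (10,2,0)_12 → 10³ + 2³ + 0³ = 1000 + 8 + 0 = 1008
1008 = (7,0,0)_12 → 7³ + 0³ + 0³ = 343 + 0 + 0 = 343
343 = (2,4,7)_12 → 2³ + 4³ + 7³ = 8 + 64 + 343 = 415  — 415 already appeared earlier.

415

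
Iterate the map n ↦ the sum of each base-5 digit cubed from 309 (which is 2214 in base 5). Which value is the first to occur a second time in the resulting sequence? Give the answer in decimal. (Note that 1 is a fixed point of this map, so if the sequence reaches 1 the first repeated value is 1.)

309 = (2,2,1,4)_5 → 2³ + 2³ + 1³ + 4³ = 81
81 = (3,1,1)_5 → 3³ + 1³ + 1³ = 29
29 = (1,0,4)_5 → 1³ + 0³ + 4³ = 65
65 = (2,3,0)_5 → 2³ + 3³ + 0³ = 35
35 = (1,2,0)_5 → 1³ + 2³ + 0³ = 9
9 = (1,4)_5 → 1³ + 4³ = 65  — 65 already appeared earlier.

65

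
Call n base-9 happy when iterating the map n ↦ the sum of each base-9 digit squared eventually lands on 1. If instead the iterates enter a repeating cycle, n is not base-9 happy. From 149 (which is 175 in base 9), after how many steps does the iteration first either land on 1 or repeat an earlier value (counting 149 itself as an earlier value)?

6

149 = (1,7,5)_9 → 1² + 7² + 5² = 75
75 = (8,3)_9 → 8² + 3² = 73
73 = (8,1)_9 → 8² + 1² = 65
65 = (7,2)_9 → 7² + 2² = 53
53 = (5,8)_9 → 5² + 8² = 89
89 = (1,0,8)_9 → 1² + 0² + 8² = 65  — 65 repeats.
That took 6 steps.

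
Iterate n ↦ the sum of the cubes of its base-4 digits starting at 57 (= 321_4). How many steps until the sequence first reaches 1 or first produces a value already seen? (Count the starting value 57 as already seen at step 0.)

3

57 = (3,2,1)_4 → 3³ + 2³ + 1³ = 36
36 = (2,1,0)_4 → 2³ + 1³ + 0³ = 9
9 = (2,1)_4 → 2³ + 1³ = 9  — 9 repeats.
That took 3 steps.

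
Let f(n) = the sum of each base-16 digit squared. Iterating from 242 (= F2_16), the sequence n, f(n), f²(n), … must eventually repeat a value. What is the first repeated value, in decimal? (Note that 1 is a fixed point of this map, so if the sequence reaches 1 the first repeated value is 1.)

169

242 = (15,2)_16 → 15² + 2² = 229
229 = (14,5)_16 → 14² + 5² = 221
221 = (13,13)_16 → 13² + 13² = 338
338 = (1,5,2)_16 → 1² + 5² + 2² = 30
30 = (1,14)_16 → 1² + 14² = 197
197 = (12,5)_16 → 12² + 5² = 169
169 = (10,9)_16 → 10² + 9² = 181
181 = (11,5)_16 → 11² + 5² = 146
146 = (9,2)_16 → 9² + 2² = 85
85 = (5,5)_16 → 5² + 5² = 50
50 = (3,2)_16 → 3² + 2² = 13
13 = (13)_16 → 13² = 169  — 169 already appeared earlier.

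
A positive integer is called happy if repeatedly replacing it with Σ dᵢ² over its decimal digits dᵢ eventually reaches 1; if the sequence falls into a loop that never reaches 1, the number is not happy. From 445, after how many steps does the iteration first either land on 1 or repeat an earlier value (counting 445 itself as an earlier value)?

13

445 → 4² + 4² + 5² = 16 + 16 + 25 = 57
57 → 5² + 7² = 25 + 49 = 74
74 → 7² + 4² = 49 + 16 = 65
65 → 6² + 5² = 36 + 25 = 61
61 → 6² + 1² = 36 + 1 = 37
37 → 3² + 7² = 9 + 49 = 58
58 → 5² + 8² = 25 + 64 = 89
89 → 8² + 9² = 64 + 81 = 145
145 → 1² + 4² + 5² = 1 + 16 + 25 = 42
42 → 4² + 2² = 16 + 4 = 20
20 → 2² + 0² = 4 + 0 = 4
4 → 4² = 16
16 → 1² + 6² = 1 + 36 = 37  — 37 repeats.
That took 13 steps.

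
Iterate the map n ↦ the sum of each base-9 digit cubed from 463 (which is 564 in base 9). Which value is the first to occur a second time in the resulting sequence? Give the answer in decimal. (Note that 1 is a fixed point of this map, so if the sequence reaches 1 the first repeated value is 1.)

1

463 = (5,6,4)_9 → 405
405 = (5,0,0)_9 → 125
125 = (1,4,8)_9 → 577
577 = (7,1,1)_9 → 345
345 = (4,2,3)_9 → 99
99 = (1,2,0)_9 → 9
9 = (1,0)_9 → 1  — reached the fixed point 1.
1 → 1, so 1 is the first repeated value.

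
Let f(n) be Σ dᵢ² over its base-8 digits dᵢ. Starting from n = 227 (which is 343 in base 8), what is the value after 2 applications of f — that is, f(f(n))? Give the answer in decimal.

20

227 = (3,4,3)_8 → 3² + 4² + 3² = 34
34 = (4,2)_8 → 4² + 2² = 20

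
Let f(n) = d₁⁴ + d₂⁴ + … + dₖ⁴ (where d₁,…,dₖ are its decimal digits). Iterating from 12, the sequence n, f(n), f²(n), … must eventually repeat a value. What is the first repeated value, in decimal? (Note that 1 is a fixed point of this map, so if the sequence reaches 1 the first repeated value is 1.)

8208

12 → 1⁴ + 2⁴ = 17
17 → 1⁴ + 7⁴ = 2402
2402 → 2⁴ + 4⁴ + 0⁴ + 2⁴ = 288
288 → 2⁴ + 8⁴ + 8⁴ = 8208
8208 → 8⁴ + 2⁴ + 0⁴ + 8⁴ = 8208  — 8208 already appeared earlier.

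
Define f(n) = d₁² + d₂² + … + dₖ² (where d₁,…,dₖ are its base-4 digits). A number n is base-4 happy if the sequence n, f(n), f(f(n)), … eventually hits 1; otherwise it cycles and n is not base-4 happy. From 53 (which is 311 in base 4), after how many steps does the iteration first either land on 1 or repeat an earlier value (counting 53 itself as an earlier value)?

53 = (3,1,1)_4 → 3² + 1² + 1² = 11
11 = (2,3)_4 → 2² + 3² = 13
13 = (3,1)_4 → 3² + 1² = 10
10 = (2,2)_4 → 2² + 2² = 8
8 = (2,0)_4 → 2² + 0² = 4
4 = (1,0)_4 → 1² + 0² = 1  — reached 1.
That took 6 steps.

6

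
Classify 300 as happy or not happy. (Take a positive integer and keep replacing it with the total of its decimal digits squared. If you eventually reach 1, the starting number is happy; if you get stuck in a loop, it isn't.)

300 → 3² + 0² + 0² = 9
9 → 9² = 81
81 → 8² + 1² = 65
65 → 6² + 5² = 61
61 → 6² + 1² = 37
37 → 3² + 7² = 58
58 → 5² + 8² = 89
89 → 8² + 9² = 145
145 → 1² + 4² + 5² = 42
42 → 4² + 2² = 20
20 → 2² + 0² = 4
4 → 4² = 16
16 → 1² + 6² = 37  — 37 already seen; the sequence cycles without reaching 1.

not happy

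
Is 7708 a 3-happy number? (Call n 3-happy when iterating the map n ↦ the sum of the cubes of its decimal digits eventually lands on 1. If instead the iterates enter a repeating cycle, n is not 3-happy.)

7708 → 7³ + 7³ + 0³ + 8³ = 1198
1198 → 1³ + 1³ + 9³ + 8³ = 1243
1243 → 1³ + 2³ + 4³ + 3³ = 100
100 → 1³ + 0³ + 0³ = 1  — reached 1.

3-happy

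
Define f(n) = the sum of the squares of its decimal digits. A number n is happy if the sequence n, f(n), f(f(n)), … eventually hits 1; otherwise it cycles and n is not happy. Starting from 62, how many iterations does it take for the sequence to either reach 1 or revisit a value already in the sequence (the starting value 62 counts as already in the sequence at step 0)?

62 → 6² + 2² = 36 + 4 = 40
40 → 4² + 0² = 16 + 0 = 16
16 → 1² + 6² = 1 + 36 = 37
37 → 3² + 7² = 9 + 49 = 58
58 → 5² + 8² = 25 + 64 = 89
89 → 8² + 9² = 64 + 81 = 145
145 → 1² + 4² + 5² = 1 + 16 + 25 = 42
42 → 4² + 2² = 16 + 4 = 20
20 → 2² + 0² = 4 + 0 = 4
4 → 4² = 16  — 16 repeats.
That took 10 steps.

10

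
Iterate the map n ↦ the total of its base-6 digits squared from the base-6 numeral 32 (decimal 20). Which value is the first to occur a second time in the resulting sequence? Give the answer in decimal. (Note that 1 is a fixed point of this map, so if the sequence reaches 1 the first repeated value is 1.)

20

20 = (3,2)_6 → 3² + 2² = 9 + 4 = 13
13 = (2,1)_6 → 2² + 1² = 4 + 1 = 5
5 = (5)_6 → 5² = 25
25 = (4,1)_6 → 4² + 1² = 16 + 1 = 17
17 = (2,5)_6 → 2² + 5² = 4 + 25 = 29
29 = (4,5)_6 → 4² + 5² = 16 + 25 = 41
41 = (1,0,5)_6 → 1² + 0² + 5² = 1 + 0 + 25 = 26
26 = (4,2)_6 → 4² + 2² = 16 + 4 = 20  — 20 already appeared earlier.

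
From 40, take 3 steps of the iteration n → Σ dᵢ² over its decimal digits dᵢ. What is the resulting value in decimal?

58

40 → 4² + 0² = 16 + 0 = 16
16 → 1² + 6² = 1 + 36 = 37
37 → 3² + 7² = 9 + 49 = 58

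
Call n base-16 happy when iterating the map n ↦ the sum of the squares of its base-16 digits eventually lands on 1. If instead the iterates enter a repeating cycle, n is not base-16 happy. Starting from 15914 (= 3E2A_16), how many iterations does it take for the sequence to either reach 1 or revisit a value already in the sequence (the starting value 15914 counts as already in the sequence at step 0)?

9

15914 = (3,14,2,10)_16 → 3² + 14² + 2² + 10² = 309
309 = (1,3,5)_16 → 1² + 3² + 5² = 35
35 = (2,3)_16 → 2² + 3² = 13
13 = (13)_16 → 13² = 169
169 = (10,9)_16 → 10² + 9² = 181
181 = (11,5)_16 → 11² + 5² = 146
146 = (9,2)_16 → 9² + 2² = 85
85 = (5,5)_16 → 5² + 5² = 50
50 = (3,2)_16 → 3² + 2² = 13  — 13 repeats.
That took 9 steps.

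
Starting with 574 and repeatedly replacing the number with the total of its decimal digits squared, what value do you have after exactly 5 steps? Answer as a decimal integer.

37

574 → 5² + 7² + 4² = 90
90 → 9² + 0² = 81
81 → 8² + 1² = 65
65 → 6² + 5² = 61
61 → 6² + 1² = 37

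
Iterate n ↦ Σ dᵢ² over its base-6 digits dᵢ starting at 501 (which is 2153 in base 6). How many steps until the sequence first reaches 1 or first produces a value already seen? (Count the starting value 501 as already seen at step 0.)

501 = (2,1,5,3)_6 → 2² + 1² + 5² + 3² = 39
39 = (1,0,3)_6 → 1² + 0² + 3² = 10
10 = (1,4)_6 → 1² + 4² = 17
17 = (2,5)_6 → 2² + 5² = 29
29 = (4,5)_6 → 4² + 5² = 41
41 = (1,0,5)_6 → 1² + 0² + 5² = 26
26 = (4,2)_6 → 4² + 2² = 20
20 = (3,2)_6 → 3² + 2² = 13
13 = (2,1)_6 → 2² + 1² = 5
5 = (5)_6 → 5² = 25
25 = (4,1)_6 → 4² + 1² = 17  — 17 repeats.
That took 11 steps.

11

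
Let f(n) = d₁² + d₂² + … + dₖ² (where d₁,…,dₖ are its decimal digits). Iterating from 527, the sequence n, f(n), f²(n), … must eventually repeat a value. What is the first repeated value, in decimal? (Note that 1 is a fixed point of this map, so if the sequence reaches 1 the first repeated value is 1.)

527 → 78
78 → 113
113 → 11
11 → 2
2 → 4
4 → 16
16 → 37
37 → 58
58 → 89
89 → 145
145 → 42
42 → 20
20 → 4  — 4 already appeared earlier.

4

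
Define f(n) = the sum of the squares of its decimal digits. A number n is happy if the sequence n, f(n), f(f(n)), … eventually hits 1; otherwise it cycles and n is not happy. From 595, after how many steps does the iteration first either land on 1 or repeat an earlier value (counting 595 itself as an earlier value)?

595 → 5² + 9² + 5² = 131
131 → 1² + 3² + 1² = 11
11 → 1² + 1² = 2
2 → 2² = 4
4 → 4² = 16
16 → 1² + 6² = 37
37 → 3² + 7² = 58
58 → 5² + 8² = 89
89 → 8² + 9² = 145
145 → 1² + 4² + 5² = 42
42 → 4² + 2² = 20
20 → 2² + 0² = 4  — 4 repeats.
That took 12 steps.

12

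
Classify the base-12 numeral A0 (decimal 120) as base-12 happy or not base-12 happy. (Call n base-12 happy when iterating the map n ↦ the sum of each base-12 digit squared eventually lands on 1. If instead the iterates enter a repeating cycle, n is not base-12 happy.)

not base-12 happy

120 = (10,0)_12 → 10² + 0² = 100 + 0 = 100
100 = (8,4)_12 → 8² + 4² = 64 + 16 = 80
80 = (6,8)_12 → 6² + 8² = 36 + 64 = 100  — 100 already seen; the sequence cycles without reaching 1.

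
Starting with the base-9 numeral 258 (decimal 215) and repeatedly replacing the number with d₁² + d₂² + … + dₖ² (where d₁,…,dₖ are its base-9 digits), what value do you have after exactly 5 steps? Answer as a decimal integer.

53

215 = (2,5,8)_9 → 2² + 5² + 8² = 93
93 = (1,1,3)_9 → 1² + 1² + 3² = 11
11 = (1,2)_9 → 1² + 2² = 5
5 = (5)_9 → 5² = 25
25 = (2,7)_9 → 2² + 7² = 53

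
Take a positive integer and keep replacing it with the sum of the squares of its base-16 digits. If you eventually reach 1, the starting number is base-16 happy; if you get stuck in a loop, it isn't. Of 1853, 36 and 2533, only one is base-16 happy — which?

1853: 1853 → 227 → 205 → 313 → 91 → 146 → 85 → 50 → 13 → 169 → 181 → 146  — repeats 146 (not base-16 happy)
36: 36 → 20 → 17 → 2 → 4 → 16 → 1  — reaches 1 (base-16 happy)
2533: 2533 → 302 → 201 → 225 → 197 → 169 → 181 → 146 → 85 → 50 → 13 → 169  — repeats 169 (not base-16 happy)

36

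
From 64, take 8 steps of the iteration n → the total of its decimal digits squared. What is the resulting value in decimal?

64 → 6² + 4² = 36 + 16 = 52
52 → 5² + 2² = 25 + 4 = 29
29 → 2² + 9² = 4 + 81 = 85
85 → 8² + 5² = 64 + 25 = 89
89 → 8² + 9² = 64 + 81 = 145
145 → 1² + 4² + 5² = 1 + 16 + 25 = 42
42 → 4² + 2² = 16 + 4 = 20
20 → 2² + 0² = 4 + 0 = 4

4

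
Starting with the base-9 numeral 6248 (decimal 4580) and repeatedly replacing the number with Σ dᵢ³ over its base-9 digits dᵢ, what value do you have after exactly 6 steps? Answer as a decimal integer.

1198

4580 = (6,2,4,8)_9 → 6³ + 2³ + 4³ + 8³ = 800
800 = (1,0,7,8)_9 → 1³ + 0³ + 7³ + 8³ = 856
856 = (1,1,5,1)_9 → 1³ + 1³ + 5³ + 1³ = 128
128 = (1,5,2)_9 → 1³ + 5³ + 2³ = 134
134 = (1,5,8)_9 → 1³ + 5³ + 8³ = 638
638 = (7,7,8)_9 → 7³ + 7³ + 8³ = 1198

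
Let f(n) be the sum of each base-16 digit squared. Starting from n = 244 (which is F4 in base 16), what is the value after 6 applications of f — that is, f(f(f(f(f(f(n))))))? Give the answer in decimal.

181

244 = (15,4)_16 → 15² + 4² = 225 + 16 = 241
241 = (15,1)_16 → 15² + 1² = 225 + 1 = 226
226 = (14,2)_16 → 14² + 2² = 196 + 4 = 200
200 = (12,8)_16 → 12² + 8² = 144 + 64 = 208
208 = (13,0)_16 → 13² + 0² = 169 + 0 = 169
169 = (10,9)_16 → 10² + 9² = 100 + 81 = 181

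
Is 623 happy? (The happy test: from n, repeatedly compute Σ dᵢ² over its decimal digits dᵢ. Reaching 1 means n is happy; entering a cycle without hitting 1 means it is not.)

623 → 6² + 2² + 3² = 49
49 → 4² + 9² = 97
97 → 9² + 7² = 130
130 → 1² + 3² + 0² = 10
10 → 1² + 0² = 1  — reached 1.

happy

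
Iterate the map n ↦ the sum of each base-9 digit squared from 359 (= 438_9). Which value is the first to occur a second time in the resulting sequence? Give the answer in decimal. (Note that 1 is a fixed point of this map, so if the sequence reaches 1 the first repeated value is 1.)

89

359 = (4,3,8)_9 → 4² + 3² + 8² = 89
89 = (1,0,8)_9 → 1² + 0² + 8² = 65
65 = (7,2)_9 → 7² + 2² = 53
53 = (5,8)_9 → 5² + 8² = 89  — 89 already appeared earlier.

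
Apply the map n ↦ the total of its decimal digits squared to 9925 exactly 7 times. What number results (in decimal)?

42

9925 → 191
191 → 83
83 → 73
73 → 58
58 → 89
89 → 145
145 → 42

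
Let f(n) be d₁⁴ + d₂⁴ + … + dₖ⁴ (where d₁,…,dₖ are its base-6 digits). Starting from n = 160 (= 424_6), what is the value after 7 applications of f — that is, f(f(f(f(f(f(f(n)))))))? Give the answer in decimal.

4

160 = (4,2,4)_6 → 528
528 = (2,2,4,0)_6 → 288
288 = (1,2,0,0)_6 → 17
17 = (2,5)_6 → 641
641 = (2,5,4,5)_6 → 1522
1522 = (1,1,0,1,4)_6 → 259
259 = (1,1,1,1)_6 → 4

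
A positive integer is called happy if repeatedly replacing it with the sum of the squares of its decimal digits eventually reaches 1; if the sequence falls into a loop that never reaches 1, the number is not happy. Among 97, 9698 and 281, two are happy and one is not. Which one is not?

97: 97 → 130 → 10 → 1  — reaches 1 (happy)
9698: 9698 → 262 → 44 → 32 → 13 → 10 → 1  — reaches 1 (happy)
281: 281 → 69 → 117 → 51 → 26 → 40 → 16 → 37 → 58 → 89 → 145 → 42 → 20 → 4 → 16  — repeats 16 (not happy)

281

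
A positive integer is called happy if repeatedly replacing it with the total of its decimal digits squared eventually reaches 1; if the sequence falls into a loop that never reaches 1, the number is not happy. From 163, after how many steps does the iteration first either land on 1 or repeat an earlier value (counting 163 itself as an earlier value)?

13

163 → 1² + 6² + 3² = 1 + 36 + 9 = 46
46 → 4² + 6² = 16 + 36 = 52
52 → 5² + 2² = 25 + 4 = 29
29 → 2² + 9² = 4 + 81 = 85
85 → 8² + 5² = 64 + 25 = 89
89 → 8² + 9² = 64 + 81 = 145
145 → 1² + 4² + 5² = 1 + 16 + 25 = 42
42 → 4² + 2² = 16 + 4 = 20
20 → 2² + 0² = 4 + 0 = 4
4 → 4² = 16
16 → 1² + 6² = 1 + 36 = 37
37 → 3² + 7² = 9 + 49 = 58
58 → 5² + 8² = 25 + 64 = 89  — 89 repeats.
That took 13 steps.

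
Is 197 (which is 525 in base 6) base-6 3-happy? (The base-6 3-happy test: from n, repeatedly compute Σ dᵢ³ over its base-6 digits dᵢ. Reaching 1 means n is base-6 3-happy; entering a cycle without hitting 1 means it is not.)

base-6 3-happy

197 = (5,2,5)_6 → 258
258 = (1,1,1,0)_6 → 3
3 = (3)_6 → 27
27 = (4,3)_6 → 91
91 = (2,3,1)_6 → 36
36 = (1,0,0)_6 → 1  — reached 1.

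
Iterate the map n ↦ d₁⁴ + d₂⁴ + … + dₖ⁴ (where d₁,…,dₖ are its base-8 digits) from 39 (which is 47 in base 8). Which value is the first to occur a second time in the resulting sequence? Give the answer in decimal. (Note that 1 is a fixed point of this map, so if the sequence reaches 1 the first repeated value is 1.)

256

39 = (4,7)_8 → 4⁴ + 7⁴ = 2657
2657 = (5,1,4,1)_8 → 5⁴ + 1⁴ + 4⁴ + 1⁴ = 883
883 = (1,5,6,3)_8 → 1⁴ + 5⁴ + 6⁴ + 3⁴ = 2003
2003 = (3,7,2,3)_8 → 3⁴ + 7⁴ + 2⁴ + 3⁴ = 2579
2579 = (5,0,2,3)_8 → 5⁴ + 0⁴ + 2⁴ + 3⁴ = 722
722 = (1,3,2,2)_8 → 1⁴ + 3⁴ + 2⁴ + 2⁴ = 114
114 = (1,6,2)_8 → 1⁴ + 6⁴ + 2⁴ = 1313
1313 = (2,4,4,1)_8 → 2⁴ + 4⁴ + 4⁴ + 1⁴ = 529
529 = (1,0,2,1)_8 → 1⁴ + 0⁴ + 2⁴ + 1⁴ = 18
18 = (2,2)_8 → 2⁴ + 2⁴ = 32
32 = (4,0)_8 → 4⁴ + 0⁴ = 256
256 = (4,0,0)_8 → 4⁴ + 0⁴ + 0⁴ = 256  — 256 already appeared earlier.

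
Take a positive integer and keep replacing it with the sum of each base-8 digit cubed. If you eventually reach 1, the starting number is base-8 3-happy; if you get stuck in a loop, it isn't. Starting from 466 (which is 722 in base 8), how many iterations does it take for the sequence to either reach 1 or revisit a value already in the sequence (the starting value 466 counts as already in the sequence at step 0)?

466 = (7,2,2)_8 → 7³ + 2³ + 2³ = 359
359 = (5,4,7)_8 → 5³ + 4³ + 7³ = 532
532 = (1,0,2,4)_8 → 1³ + 0³ + 2³ + 4³ = 73
73 = (1,1,1)_8 → 1³ + 1³ + 1³ = 3
3 = (3)_8 → 3³ = 27
27 = (3,3)_8 → 3³ + 3³ = 54
54 = (6,6)_8 → 6³ + 6³ = 432
432 = (6,6,0)_8 → 6³ + 6³ + 0³ = 432  — 432 repeats.
That took 8 steps.

8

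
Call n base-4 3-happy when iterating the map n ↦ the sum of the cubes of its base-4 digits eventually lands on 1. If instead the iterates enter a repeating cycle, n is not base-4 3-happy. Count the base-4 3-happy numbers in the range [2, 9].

1

2: 2 → 8 → 8  — not base-4 3-happy
3: 3 → 27 → 36 → 9 → 9  — not base-4 3-happy
4: 4 → 1  — base-4 3-happy
5: 5 → 2 → 8 → 8  — not base-4 3-happy
6: 6 → 9 → 9  — not base-4 3-happy
7: 7 → 28 → 28  — not base-4 3-happy
8: 8 → 8  — not base-4 3-happy
9: 9 → 9  — not base-4 3-happy
base-4 3-happy: 4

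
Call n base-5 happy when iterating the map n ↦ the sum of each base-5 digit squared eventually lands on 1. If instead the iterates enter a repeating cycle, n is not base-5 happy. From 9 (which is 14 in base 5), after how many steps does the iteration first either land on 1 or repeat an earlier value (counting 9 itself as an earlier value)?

3

9 = (1,4)_5 → 17
17 = (3,2)_5 → 13
13 = (2,3)_5 → 13  — 13 repeats.
That took 3 steps.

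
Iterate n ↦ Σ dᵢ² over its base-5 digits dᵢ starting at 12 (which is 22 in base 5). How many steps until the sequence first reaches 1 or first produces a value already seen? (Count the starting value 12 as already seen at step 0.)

5

12 = (2,2)_5 → 2² + 2² = 8
8 = (1,3)_5 → 1² + 3² = 10
10 = (2,0)_5 → 2² + 0² = 4
4 = (4)_5 → 4² = 16
16 = (3,1)_5 → 3² + 1² = 10  — 10 repeats.
That took 5 steps.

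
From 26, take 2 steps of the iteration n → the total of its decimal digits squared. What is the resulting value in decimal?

26 → 2² + 6² = 4 + 36 = 40
40 → 4² + 0² = 16 + 0 = 16

16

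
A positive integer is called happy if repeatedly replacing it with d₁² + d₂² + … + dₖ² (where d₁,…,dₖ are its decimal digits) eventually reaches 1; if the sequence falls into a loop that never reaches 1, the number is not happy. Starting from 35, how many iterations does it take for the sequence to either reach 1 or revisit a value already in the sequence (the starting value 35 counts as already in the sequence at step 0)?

13

35 → 3² + 5² = 34
34 → 3² + 4² = 25
25 → 2² + 5² = 29
29 → 2² + 9² = 85
85 → 8² + 5² = 89
89 → 8² + 9² = 145
145 → 1² + 4² + 5² = 42
42 → 4² + 2² = 20
20 → 2² + 0² = 4
4 → 4² = 16
16 → 1² + 6² = 37
37 → 3² + 7² = 58
58 → 5² + 8² = 89  — 89 repeats.
That took 13 steps.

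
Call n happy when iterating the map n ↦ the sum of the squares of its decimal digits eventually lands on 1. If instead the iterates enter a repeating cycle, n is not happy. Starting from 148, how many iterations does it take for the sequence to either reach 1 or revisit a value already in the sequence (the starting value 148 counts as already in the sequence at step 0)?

148 → 1² + 4² + 8² = 1 + 16 + 64 = 81
81 → 8² + 1² = 64 + 1 = 65
65 → 6² + 5² = 36 + 25 = 61
61 → 6² + 1² = 36 + 1 = 37
37 → 3² + 7² = 9 + 49 = 58
58 → 5² + 8² = 25 + 64 = 89
89 → 8² + 9² = 64 + 81 = 145
145 → 1² + 4² + 5² = 1 + 16 + 25 = 42
42 → 4² + 2² = 16 + 4 = 20
20 → 2² + 0² = 4 + 0 = 4
4 → 4² = 16
16 → 1² + 6² = 1 + 36 = 37  — 37 repeats.
That took 12 steps.

12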